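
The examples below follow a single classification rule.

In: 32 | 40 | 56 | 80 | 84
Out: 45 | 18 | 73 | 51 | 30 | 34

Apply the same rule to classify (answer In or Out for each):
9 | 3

The simplest hypothesis consistent with all the labels is: multiple of 4.
Out: 9, since 9 = 4·2 + 1. Out: 3, since 3 = 4·0 + 3.

Out, Out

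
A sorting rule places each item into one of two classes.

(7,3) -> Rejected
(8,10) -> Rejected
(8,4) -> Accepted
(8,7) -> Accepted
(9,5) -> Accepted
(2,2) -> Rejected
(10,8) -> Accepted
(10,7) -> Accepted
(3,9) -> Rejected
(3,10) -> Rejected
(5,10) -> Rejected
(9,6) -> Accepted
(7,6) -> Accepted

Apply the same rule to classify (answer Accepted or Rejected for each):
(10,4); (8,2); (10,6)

Accepted, Rejected, Accepted

The rule appears to be: first > second AND sum ≥ 12.
(10,4) — 10 > 4, 10+4 = 14, hence Accepted.
(8,2) — 8 > 2, 8+2 = 10, hence Rejected.
(10,6) — 10 > 6, 10+6 = 16, hence Accepted.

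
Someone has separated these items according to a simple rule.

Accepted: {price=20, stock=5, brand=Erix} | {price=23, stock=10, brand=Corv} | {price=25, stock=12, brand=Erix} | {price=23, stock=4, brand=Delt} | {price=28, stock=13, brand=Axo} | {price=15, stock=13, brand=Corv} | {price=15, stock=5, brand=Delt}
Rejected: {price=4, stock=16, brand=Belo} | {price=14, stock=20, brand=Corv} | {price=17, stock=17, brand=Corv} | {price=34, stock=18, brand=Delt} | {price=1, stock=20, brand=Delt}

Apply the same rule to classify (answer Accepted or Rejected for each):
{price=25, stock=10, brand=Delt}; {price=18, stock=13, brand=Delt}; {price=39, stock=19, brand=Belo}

One predicate separates the groups cleanly: stock ≤ 13.

Accepted, Accepted, Rejected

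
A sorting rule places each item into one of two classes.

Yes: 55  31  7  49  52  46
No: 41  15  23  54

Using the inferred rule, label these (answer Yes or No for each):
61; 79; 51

The simplest hypothesis consistent with all the labels is: ≡ 1 (mod 3).

Yes, Yes, No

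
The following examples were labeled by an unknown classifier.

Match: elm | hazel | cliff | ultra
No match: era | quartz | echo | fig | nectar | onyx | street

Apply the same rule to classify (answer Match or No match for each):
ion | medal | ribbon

No match, Match, No match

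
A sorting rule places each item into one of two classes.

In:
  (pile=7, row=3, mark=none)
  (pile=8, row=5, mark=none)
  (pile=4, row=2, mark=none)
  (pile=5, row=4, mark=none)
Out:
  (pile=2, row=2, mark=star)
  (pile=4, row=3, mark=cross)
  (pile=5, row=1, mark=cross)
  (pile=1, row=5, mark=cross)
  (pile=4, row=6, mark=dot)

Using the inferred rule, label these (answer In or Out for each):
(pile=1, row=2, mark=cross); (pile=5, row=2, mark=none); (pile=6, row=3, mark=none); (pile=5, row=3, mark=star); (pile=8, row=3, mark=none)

A rule that fits every label: mark is none — true of each 'In' example, false of each 'Out' one.

Out, In, In, Out, In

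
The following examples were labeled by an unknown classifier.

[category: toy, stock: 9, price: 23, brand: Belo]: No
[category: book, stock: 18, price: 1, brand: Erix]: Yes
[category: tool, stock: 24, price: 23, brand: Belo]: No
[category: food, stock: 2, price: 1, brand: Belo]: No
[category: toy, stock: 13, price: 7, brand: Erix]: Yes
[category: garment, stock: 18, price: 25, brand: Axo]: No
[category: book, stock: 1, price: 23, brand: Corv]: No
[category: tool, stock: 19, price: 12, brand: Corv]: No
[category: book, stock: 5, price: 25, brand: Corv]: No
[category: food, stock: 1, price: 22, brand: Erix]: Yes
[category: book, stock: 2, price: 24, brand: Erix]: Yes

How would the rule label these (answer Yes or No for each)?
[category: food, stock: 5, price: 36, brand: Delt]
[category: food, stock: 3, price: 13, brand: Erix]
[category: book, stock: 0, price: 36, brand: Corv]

No, Yes, No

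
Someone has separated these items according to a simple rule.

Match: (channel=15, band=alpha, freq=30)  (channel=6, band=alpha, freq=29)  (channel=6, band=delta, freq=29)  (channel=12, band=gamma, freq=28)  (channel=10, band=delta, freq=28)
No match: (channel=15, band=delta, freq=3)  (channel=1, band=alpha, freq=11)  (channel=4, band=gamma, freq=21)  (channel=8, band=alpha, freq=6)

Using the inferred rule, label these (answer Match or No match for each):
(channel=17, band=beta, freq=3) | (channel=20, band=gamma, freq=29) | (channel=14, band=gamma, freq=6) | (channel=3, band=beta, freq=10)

No match, Match, No match, No match

The pattern is that an item is 'Match' exactly when: freq ≥ 28.
No match: (channel=17, band=beta, freq=3), since freq = 3.
Match: (channel=20, band=gamma, freq=29), since freq = 29.
No match: (channel=14, band=gamma, freq=6), since freq = 6.
No match: (channel=3, band=beta, freq=10), since freq = 10.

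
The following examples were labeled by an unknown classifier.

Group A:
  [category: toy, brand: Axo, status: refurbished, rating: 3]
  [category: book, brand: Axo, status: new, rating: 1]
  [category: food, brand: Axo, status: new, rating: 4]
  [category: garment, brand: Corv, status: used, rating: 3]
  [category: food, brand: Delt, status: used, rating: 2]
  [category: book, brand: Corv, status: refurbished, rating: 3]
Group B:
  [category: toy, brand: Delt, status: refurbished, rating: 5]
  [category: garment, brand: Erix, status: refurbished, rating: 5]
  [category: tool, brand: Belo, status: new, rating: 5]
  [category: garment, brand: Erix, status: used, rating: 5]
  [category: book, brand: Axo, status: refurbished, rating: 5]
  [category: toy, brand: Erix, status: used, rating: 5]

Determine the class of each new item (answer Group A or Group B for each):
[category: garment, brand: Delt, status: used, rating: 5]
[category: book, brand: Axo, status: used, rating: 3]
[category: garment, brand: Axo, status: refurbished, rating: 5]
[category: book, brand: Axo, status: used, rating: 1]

The common property of the 'Group A' items is: rating ≤ 4. No 'Group B' item has it.
[category: garment, brand: Delt, status: used, rating: 5]: rating = 5 — does not pass, so Group B. [category: book, brand: Axo, status: used, rating: 3]: rating = 3 — fits, so Group A. [category: garment, brand: Axo, status: refurbished, rating: 5]: rating = 5 — does not pass, so Group B. [category: book, brand: Axo, status: used, rating: 1]: rating = 1 — fits, so Group A.

Group B, Group A, Group B, Group A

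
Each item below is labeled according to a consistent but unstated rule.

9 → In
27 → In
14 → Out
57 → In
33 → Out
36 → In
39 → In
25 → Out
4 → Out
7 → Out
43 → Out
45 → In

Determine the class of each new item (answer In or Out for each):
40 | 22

The rule appears to be: digit sum ≥ 8.
40: digit sum 4+0 = 4, doesn't qualify → Out. 22: digit sum 2+2 = 4, doesn't qualify → Out.

Out, Out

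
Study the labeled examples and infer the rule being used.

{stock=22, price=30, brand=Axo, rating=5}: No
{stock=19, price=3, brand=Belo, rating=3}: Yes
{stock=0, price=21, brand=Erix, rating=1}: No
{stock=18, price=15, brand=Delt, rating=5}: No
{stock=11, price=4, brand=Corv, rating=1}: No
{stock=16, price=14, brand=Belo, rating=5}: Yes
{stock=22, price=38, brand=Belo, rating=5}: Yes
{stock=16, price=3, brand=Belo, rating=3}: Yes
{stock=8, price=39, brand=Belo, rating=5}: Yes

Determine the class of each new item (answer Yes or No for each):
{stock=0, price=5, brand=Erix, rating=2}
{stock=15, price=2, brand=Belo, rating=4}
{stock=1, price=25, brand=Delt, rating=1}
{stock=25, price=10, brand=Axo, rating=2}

No, Yes, No, No

The classifier is using: brand is Belo.
{stock=0, price=5, brand=Erix, rating=2}: brand is Erix — does not fit, so No.
{stock=15, price=2, brand=Belo, rating=4}: brand is Belo — fits, so Yes.
{stock=1, price=25, brand=Delt, rating=1}: brand is Delt — does not fit, so No.
{stock=25, price=10, brand=Axo, rating=2}: brand is Axo — does not fit, so No.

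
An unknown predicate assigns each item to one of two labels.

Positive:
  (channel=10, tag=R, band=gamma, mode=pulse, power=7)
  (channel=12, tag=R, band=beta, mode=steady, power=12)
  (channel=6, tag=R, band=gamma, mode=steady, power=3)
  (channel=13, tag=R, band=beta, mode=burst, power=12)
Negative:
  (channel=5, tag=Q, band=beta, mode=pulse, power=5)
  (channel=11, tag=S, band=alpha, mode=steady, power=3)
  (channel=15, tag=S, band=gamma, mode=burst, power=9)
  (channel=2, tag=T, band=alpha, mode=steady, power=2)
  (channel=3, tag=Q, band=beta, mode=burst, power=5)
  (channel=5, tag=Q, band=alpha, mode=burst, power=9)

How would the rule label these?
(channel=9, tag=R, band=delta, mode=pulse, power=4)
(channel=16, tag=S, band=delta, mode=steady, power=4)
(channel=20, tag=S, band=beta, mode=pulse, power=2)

A rule that fits every label: tag is R — true of each 'Positive' example, false of each 'Negative' one.
(channel=9, tag=R, band=delta, mode=pulse, power=4): Positive (tag is R). (channel=16, tag=S, band=delta, mode=steady, power=4): Negative (tag is S). (channel=20, tag=S, band=beta, mode=pulse, power=2): Negative (tag is S).

Positive, Negative, Negative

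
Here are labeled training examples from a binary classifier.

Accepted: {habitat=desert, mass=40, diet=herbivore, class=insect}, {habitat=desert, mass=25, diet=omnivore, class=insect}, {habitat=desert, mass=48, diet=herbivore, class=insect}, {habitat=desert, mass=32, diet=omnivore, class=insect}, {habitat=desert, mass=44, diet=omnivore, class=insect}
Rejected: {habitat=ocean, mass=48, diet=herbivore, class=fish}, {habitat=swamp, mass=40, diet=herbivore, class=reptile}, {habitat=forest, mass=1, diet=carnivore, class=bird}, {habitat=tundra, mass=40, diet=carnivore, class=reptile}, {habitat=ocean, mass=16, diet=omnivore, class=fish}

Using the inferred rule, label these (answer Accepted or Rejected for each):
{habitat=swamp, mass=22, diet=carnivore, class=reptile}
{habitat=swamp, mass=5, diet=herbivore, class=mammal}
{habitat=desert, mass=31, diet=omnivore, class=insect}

The pattern is that an item is 'Accepted' exactly when: class is insect.
{habitat=swamp, mass=22, diet=carnivore, class=reptile}: Rejected (class is reptile).
{habitat=swamp, mass=5, diet=herbivore, class=mammal}: Rejected (class is mammal).
{habitat=desert, mass=31, diet=omnivore, class=insect}: Accepted (class is insect).

Rejected, Rejected, Accepted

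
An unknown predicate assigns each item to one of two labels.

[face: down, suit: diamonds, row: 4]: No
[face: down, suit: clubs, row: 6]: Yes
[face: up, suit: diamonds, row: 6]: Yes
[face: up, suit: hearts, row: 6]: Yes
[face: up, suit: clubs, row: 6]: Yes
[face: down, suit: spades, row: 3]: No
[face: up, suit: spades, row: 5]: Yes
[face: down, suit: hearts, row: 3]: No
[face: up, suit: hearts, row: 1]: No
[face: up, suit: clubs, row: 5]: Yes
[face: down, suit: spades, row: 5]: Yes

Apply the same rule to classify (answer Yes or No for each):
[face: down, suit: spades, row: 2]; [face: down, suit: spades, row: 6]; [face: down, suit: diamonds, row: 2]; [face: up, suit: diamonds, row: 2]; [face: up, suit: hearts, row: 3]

The pattern is that an item is 'Yes' exactly when: row ≥ 5.

No, Yes, No, No, No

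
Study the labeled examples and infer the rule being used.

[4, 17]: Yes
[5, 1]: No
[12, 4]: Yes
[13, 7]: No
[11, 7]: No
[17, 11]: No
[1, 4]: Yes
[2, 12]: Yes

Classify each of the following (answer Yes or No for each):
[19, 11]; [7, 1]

No, No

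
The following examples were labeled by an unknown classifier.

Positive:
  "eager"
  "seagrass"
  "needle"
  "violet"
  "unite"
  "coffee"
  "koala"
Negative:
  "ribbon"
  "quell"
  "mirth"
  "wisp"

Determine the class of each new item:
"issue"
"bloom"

The rule appears to be: has ≥ 3 vowels.

Positive, Negative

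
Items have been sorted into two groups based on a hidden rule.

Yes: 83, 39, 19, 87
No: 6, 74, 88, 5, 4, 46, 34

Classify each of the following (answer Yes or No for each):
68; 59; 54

Looking at the examples, the only property every 'Yes' case has and every 'No' case lacks is: ≡ 3 (mod 4).
68 — 68 mod 4 = 0, hence No.
59 — 59 mod 4 = 3, hence Yes.
54 — 54 mod 4 = 2, hence No.

No, Yes, No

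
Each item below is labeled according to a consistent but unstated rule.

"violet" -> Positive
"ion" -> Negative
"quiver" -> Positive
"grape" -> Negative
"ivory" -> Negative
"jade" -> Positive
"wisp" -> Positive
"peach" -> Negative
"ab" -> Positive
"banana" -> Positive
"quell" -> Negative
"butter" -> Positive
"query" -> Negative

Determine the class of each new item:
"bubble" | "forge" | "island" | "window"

Positive, Negative, Positive, Positive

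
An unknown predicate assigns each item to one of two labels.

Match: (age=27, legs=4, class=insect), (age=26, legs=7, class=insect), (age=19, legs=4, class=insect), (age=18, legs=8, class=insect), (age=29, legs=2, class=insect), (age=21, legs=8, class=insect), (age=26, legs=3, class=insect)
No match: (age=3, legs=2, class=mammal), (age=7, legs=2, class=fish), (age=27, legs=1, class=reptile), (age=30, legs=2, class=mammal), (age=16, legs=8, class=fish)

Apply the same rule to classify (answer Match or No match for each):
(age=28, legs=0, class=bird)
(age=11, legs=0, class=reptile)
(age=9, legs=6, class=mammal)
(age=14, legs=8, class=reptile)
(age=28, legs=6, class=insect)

All 'Match' examples share one property — class is insect — and every 'No match' example lacks it.
(age=28, legs=0, class=bird) → class is bird → No match. (age=11, legs=0, class=reptile) → class is reptile → No match. (age=9, legs=6, class=mammal) → class is mammal → No match. (age=14, legs=8, class=reptile) → class is reptile → No match. (age=28, legs=6, class=insect) → class is insect → Match.

No match, No match, No match, No match, Match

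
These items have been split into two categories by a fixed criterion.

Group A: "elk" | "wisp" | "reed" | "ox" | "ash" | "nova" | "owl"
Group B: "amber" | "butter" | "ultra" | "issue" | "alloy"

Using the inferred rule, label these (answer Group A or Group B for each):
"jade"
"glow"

Group A, Group A

The common property of the 'Group A' items is: length ≤ 4. No 'Group B' item has it.
"jade" — length 4, hence Group A. "glow" — length 4, hence Group A.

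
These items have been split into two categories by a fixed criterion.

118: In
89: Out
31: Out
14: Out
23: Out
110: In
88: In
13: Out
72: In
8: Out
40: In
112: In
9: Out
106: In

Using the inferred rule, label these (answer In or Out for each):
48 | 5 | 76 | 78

In, Out, In, In

Every 'In' example satisfies: even AND at least 23. None of the 'Out' examples do.
48 → 48 is even, 48 ≥ 23 → In.
5 → 5 is odd, 5 < 23 → Out.
76 → 76 is even, 76 ≥ 23 → In.
78 → 78 is even, 78 ≥ 23 → In.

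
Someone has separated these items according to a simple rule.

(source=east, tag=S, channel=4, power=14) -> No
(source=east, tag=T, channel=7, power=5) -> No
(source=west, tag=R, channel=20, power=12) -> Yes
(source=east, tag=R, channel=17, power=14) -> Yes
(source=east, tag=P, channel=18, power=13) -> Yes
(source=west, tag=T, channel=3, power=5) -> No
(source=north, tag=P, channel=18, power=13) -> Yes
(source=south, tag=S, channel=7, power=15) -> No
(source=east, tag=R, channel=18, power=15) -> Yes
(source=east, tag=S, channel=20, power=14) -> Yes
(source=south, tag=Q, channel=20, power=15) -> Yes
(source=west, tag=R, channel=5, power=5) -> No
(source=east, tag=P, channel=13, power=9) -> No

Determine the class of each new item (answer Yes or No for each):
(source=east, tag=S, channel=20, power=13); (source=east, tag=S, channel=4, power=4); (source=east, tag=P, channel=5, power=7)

Yes, No, No

All 'Yes' examples share one property — channel ≥ 17 — and every 'No' example lacks it.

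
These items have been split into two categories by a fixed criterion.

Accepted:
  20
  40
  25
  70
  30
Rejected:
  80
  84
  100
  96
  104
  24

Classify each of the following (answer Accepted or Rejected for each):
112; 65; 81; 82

The pattern is that an item is 'Accepted' exactly when: multiple of 5 AND at most 70.
Rejected: 112, since 112 = 5·22 + 2, 112 > 70. Accepted: 65, since 65 = 5·13, 65 ≤ 70. Rejected: 81, since 81 = 5·16 + 1, 81 > 70. Rejected: 82, since 82 = 5·16 + 2, 82 > 70.

Rejected, Accepted, Rejected, Rejected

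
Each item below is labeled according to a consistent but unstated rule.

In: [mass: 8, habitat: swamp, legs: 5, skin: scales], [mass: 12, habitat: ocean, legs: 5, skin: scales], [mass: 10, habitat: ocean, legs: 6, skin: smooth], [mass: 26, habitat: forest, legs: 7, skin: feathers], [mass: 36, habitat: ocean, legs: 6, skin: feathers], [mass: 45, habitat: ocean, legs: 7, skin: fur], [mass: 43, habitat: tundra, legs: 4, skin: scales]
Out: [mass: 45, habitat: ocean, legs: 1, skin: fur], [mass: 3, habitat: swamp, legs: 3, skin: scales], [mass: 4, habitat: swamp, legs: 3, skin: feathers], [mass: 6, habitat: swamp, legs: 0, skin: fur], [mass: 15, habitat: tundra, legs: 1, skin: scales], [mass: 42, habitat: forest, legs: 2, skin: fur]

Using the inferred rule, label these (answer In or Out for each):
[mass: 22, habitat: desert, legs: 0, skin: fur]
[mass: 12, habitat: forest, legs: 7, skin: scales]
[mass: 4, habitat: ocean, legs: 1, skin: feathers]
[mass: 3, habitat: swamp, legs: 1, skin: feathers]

The common property of the 'In' items is: legs ≥ 4. No 'Out' item has it.
[mass: 22, habitat: desert, legs: 0, skin: fur] → legs = 0 → Out.
[mass: 12, habitat: forest, legs: 7, skin: scales] → legs = 7 → In.
[mass: 4, habitat: ocean, legs: 1, skin: feathers] → legs = 1 → Out.
[mass: 3, habitat: swamp, legs: 1, skin: feathers] → legs = 1 → Out.

Out, In, Out, Out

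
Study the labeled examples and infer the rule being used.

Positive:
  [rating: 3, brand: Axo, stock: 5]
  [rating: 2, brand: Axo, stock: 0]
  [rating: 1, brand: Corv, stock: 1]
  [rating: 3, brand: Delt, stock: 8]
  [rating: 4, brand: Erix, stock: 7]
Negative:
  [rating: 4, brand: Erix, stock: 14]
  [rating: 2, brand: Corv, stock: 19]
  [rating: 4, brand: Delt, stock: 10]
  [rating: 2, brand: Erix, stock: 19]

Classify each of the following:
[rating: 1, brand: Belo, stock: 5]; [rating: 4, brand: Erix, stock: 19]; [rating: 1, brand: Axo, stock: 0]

Rule: stock ≤ 8. This holds for each 'Positive' example and fails for each 'Negative' one.
[rating: 1, brand: Belo, stock: 5] → stock = 5 → Positive.
[rating: 4, brand: Erix, stock: 19] → stock = 19 → Negative.
[rating: 1, brand: Axo, stock: 0] → stock = 0 → Positive.

Positive, Negative, Positive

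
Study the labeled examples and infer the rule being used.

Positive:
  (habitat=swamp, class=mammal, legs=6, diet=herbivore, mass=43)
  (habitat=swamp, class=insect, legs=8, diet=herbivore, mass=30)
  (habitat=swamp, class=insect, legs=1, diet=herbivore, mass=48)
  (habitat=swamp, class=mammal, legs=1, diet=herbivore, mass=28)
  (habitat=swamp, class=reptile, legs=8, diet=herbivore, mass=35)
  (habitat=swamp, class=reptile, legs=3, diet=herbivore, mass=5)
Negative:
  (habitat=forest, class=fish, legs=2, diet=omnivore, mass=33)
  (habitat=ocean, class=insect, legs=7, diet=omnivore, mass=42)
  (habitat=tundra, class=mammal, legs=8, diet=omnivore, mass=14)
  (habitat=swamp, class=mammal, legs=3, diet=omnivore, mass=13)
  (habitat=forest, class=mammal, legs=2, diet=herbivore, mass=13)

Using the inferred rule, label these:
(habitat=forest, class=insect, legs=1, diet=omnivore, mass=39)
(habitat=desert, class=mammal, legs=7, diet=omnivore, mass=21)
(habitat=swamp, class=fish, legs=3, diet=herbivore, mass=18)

Negative, Negative, Positive

The common property of the 'Positive' items is: habitat is swamp AND diet is herbivore. No 'Negative' item has it.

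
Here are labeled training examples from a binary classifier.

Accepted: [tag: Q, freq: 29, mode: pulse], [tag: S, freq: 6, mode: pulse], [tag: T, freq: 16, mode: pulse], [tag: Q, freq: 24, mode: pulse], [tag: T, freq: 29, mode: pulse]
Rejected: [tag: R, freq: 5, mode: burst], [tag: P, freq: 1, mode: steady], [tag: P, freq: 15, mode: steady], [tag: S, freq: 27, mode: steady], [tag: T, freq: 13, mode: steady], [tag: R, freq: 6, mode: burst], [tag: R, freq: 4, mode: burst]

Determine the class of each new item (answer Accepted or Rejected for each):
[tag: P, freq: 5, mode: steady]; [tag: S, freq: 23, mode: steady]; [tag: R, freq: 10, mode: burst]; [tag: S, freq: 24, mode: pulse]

Rejected, Rejected, Rejected, Accepted

The common property of the 'Accepted' items is: mode is pulse. No 'Rejected' item has it.
[tag: P, freq: 5, mode: steady]: Rejected (mode is steady).
[tag: S, freq: 23, mode: steady]: Rejected (mode is steady).
[tag: R, freq: 10, mode: burst]: Rejected (mode is burst).
[tag: S, freq: 24, mode: pulse]: Accepted (mode is pulse).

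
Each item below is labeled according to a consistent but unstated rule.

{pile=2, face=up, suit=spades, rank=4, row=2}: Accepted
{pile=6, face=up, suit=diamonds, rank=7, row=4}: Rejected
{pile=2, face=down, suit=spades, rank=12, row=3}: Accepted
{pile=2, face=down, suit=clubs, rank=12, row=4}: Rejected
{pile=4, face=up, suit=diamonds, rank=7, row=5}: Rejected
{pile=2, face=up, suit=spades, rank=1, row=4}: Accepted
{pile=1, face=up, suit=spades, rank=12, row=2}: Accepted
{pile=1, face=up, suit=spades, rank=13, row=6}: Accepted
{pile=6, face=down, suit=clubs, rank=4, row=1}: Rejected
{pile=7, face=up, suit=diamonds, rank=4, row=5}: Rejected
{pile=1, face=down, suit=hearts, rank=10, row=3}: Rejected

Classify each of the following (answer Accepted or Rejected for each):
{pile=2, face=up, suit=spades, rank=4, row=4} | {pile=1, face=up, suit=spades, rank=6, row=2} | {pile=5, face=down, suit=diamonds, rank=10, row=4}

Accepted, Accepted, Rejected

The simplest hypothesis consistent with all the labels is: suit is spades.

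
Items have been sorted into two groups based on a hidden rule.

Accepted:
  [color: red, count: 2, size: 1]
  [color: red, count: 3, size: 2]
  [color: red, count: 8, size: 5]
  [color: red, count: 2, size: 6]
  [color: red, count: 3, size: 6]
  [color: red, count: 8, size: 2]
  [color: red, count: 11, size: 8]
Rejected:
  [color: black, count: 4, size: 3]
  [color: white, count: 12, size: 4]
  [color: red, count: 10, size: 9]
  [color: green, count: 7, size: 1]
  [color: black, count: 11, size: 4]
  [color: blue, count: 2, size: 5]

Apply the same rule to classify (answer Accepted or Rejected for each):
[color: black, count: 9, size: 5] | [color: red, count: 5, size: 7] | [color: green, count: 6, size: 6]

Rejected, Accepted, Rejected

Every 'Accepted' example satisfies: color is red AND size ≤ 8. None of the 'Rejected' examples do.
[color: black, count: 9, size: 5] → color is black, size = 5 → Rejected.
[color: red, count: 5, size: 7] → color is red, size = 7 → Accepted.
[color: green, count: 6, size: 6] → color is green, size = 6 → Rejected.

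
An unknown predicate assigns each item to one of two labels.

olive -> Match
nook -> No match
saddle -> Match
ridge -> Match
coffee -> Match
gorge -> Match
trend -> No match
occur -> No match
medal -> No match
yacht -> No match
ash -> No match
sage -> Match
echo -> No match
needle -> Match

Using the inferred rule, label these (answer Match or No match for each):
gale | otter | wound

Match, No match, No match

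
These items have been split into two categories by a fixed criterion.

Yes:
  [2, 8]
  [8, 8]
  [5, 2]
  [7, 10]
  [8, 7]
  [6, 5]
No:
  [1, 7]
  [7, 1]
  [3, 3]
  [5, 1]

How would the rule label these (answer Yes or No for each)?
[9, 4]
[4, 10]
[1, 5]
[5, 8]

'Yes' ⟺ product is even.
[9, 4]: 9·4 = 36, qualifies → Yes. [4, 10]: 4·10 = 40, qualifies → Yes. [1, 5]: 1·5 = 5, does not satisfy this → No. [5, 8]: 5·8 = 40, qualifies → Yes.

Yes, Yes, No, Yes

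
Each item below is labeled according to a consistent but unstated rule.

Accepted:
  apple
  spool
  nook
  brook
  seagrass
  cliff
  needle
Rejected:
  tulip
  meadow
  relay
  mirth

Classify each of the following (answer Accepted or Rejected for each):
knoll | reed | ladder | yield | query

Accepted, Accepted, Accepted, Rejected, Rejected

The classifier is using: has a double letter.
knoll: 'll' doubled, matches → Accepted.
reed: 'ee' doubled, matches → Accepted.
ladder: 'dd' doubled, matches → Accepted.
yield: no doubled letter, fails this test → Rejected.
query: no doubled letter, fails this test → Rejected.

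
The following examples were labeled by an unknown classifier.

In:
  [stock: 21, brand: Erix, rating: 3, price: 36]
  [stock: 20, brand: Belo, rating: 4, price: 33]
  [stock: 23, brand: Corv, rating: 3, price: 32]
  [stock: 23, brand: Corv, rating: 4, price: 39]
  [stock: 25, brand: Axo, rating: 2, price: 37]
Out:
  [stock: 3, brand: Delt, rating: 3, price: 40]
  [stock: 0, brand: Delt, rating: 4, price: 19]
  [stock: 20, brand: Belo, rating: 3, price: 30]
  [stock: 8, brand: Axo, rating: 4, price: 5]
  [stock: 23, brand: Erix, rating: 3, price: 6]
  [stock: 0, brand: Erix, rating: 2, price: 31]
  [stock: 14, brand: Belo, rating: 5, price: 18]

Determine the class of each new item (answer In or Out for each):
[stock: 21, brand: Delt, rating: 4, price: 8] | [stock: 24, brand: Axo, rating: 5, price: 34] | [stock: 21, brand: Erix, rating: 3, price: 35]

Out, In, In

The common property of the 'In' items is: stock ≥ 8 AND price ≥ 31. No 'Out' item has it.
[stock: 21, brand: Delt, rating: 4, price: 8] — stock = 21, price = 8, hence Out. [stock: 24, brand: Axo, rating: 5, price: 34] — stock = 24, price = 34, hence In. [stock: 21, brand: Erix, rating: 3, price: 35] — stock = 21, price = 35, hence In.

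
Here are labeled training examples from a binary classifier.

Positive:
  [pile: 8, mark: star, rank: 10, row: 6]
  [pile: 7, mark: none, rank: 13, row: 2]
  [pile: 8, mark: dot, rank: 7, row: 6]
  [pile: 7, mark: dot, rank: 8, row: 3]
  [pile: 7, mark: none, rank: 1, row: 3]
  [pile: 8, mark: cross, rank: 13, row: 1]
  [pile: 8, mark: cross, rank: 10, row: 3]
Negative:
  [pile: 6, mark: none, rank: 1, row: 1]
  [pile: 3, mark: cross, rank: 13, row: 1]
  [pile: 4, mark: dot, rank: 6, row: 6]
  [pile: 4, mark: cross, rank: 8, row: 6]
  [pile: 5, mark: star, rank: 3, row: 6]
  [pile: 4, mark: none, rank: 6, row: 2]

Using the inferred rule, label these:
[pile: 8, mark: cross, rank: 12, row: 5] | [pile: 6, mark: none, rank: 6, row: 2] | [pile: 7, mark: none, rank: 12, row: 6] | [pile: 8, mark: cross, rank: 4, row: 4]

Positive, Negative, Positive, Positive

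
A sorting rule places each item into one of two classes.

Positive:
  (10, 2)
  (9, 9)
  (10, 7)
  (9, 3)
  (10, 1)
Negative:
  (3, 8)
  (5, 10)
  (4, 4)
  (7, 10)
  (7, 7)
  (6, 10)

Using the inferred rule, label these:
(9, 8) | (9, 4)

Positive, Positive

'Positive' ⟺ first ≥ 8.
(9, 8) — first 9, hence Positive. (9, 4) — first 9, hence Positive.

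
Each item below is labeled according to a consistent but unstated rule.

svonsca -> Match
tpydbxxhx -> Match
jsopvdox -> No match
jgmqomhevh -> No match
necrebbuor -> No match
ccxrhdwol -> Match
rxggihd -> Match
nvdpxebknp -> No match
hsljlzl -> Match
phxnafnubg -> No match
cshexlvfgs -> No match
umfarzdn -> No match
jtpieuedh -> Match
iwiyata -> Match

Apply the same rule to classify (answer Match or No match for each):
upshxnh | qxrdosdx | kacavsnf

One predicate separates the groups cleanly: odd length.
upshxnh: Match (length 7).
qxrdosdx: No match (length 8).
kacavsnf: No match (length 8).

Match, No match, No match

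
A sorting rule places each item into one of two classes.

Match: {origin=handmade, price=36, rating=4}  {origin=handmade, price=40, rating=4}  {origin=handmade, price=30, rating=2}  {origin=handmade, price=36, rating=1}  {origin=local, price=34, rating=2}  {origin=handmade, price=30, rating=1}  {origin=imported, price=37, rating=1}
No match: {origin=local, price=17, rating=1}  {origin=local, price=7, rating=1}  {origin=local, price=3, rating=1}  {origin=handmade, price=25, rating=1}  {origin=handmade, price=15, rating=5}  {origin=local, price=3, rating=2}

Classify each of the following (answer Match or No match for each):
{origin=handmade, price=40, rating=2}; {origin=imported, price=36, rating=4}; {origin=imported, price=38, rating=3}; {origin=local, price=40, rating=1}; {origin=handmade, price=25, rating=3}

Match, Match, Match, Match, No match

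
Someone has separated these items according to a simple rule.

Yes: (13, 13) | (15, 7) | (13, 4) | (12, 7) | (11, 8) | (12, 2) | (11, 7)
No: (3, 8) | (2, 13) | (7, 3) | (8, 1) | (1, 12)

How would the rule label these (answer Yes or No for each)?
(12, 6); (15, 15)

Yes, Yes

A rule that fits every label: first ≥ 11 — true of each 'Yes' example, false of each 'No' one.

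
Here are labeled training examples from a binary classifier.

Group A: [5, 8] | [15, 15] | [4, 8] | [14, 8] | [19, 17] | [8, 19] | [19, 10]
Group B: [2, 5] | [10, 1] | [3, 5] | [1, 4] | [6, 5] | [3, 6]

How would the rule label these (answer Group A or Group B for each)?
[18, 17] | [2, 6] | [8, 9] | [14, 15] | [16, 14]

Group A, Group B, Group A, Group A, Group A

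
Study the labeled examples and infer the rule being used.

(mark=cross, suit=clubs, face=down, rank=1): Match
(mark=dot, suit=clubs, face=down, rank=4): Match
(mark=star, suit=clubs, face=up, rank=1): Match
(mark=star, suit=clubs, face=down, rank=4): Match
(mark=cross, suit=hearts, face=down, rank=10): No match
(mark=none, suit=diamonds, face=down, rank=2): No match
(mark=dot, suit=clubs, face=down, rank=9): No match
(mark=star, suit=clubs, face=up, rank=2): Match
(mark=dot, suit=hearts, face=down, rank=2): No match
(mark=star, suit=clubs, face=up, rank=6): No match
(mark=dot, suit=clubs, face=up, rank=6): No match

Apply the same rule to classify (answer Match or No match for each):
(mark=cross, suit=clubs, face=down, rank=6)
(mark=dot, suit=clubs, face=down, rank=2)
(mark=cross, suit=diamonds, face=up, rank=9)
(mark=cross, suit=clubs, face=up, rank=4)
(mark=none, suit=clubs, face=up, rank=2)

No match, Match, No match, Match, Match

Rule: suit is clubs AND rank ≤ 4. This holds for each 'Match' example and fails for each 'No match' one.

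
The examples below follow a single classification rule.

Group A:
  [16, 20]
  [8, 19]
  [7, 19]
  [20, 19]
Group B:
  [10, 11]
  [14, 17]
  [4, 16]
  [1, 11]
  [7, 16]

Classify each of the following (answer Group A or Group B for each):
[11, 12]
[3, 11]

Group B, Group B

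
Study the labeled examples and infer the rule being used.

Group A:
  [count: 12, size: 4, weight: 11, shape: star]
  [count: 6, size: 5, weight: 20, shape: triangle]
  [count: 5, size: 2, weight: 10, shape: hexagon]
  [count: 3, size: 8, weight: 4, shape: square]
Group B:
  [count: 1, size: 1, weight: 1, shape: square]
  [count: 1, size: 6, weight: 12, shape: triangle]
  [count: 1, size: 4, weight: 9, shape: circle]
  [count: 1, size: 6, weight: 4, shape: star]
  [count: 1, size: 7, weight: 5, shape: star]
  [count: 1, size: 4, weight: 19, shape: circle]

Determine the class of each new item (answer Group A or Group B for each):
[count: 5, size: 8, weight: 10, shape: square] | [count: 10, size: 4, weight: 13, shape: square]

The classifier is using: count ≥ 3.
[count: 5, size: 8, weight: 10, shape: square]: count = 5 — matches, so Group A. [count: 10, size: 4, weight: 13, shape: square]: count = 10 — matches, so Group A.

Group A, Group A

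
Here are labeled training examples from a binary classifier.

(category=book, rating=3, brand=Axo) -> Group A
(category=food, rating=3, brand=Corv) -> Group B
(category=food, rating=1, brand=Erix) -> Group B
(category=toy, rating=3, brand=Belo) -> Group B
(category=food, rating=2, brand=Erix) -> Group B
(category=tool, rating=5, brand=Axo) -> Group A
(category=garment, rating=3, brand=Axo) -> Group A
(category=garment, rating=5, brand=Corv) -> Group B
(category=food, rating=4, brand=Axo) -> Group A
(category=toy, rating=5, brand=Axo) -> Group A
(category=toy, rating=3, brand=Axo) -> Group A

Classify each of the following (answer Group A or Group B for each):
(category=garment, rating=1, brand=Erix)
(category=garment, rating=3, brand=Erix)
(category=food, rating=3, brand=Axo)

Group B, Group B, Group A

Comparing the two groups points to one rule — brand is Axo.
(category=garment, rating=1, brand=Erix): brand is Erix — does not fit, so Group B. (category=garment, rating=3, brand=Erix): brand is Erix — does not fit, so Group B. (category=food, rating=3, brand=Axo): brand is Axo — qualifies, so Group A.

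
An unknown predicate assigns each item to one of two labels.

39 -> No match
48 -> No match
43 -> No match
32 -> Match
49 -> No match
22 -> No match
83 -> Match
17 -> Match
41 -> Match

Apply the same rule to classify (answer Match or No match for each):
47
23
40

Match, Match, No match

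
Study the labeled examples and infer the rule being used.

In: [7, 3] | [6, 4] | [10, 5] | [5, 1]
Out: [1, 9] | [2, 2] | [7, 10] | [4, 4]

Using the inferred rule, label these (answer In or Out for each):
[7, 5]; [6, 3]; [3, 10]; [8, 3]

Every 'In' example satisfies: first > second. None of the 'Out' examples do.
[7, 5] → 7 > 5 → In. [6, 3] → 6 > 3 → In. [3, 10] → 3 < 10 → Out. [8, 3] → 8 > 3 → In.

In, In, Out, In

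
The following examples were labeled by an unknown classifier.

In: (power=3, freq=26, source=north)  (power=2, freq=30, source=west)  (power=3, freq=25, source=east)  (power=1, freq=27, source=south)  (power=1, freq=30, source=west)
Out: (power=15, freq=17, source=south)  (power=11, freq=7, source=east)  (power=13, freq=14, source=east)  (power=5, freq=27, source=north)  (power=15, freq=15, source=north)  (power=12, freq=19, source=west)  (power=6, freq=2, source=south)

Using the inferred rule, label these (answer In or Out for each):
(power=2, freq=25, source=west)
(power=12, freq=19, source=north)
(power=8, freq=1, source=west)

In, Out, Out

A rule that fits every label: power ≤ 3 — true of each 'In' example, false of each 'Out' one.
(power=2, freq=25, source=west) — power = 2, hence In. (power=12, freq=19, source=north) — power = 12, hence Out. (power=8, freq=1, source=west) — power = 8, hence Out.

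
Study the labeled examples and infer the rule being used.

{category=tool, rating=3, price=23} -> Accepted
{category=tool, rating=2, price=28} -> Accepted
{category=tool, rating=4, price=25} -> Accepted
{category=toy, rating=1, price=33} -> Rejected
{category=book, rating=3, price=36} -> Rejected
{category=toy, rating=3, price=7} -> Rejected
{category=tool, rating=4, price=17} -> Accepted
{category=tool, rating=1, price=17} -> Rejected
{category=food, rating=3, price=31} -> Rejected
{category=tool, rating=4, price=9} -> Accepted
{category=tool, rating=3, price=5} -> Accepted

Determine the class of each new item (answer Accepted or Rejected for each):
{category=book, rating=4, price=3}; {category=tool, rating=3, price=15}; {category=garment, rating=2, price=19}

One predicate separates the groups cleanly: category is tool AND rating ≥ 2.
Rejected: {category=book, rating=4, price=3}, since category is book, rating = 4. Accepted: {category=tool, rating=3, price=15}, since category is tool, rating = 3. Rejected: {category=garment, rating=2, price=19}, since category is garment, rating = 2.

Rejected, Accepted, Rejected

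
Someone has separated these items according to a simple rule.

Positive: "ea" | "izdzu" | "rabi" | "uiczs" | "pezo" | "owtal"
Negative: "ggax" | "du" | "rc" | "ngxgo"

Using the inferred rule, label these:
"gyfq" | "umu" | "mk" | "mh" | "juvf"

Negative, Positive, Negative, Negative, Negative

'Positive' ⟺ has ≥ 2 vowels.
Negative: "gyfq", since 0 vowels.
Positive: "umu", since 2 vowels.
Negative: "mk", since 0 vowels.
Negative: "mh", since 0 vowels.
Negative: "juvf", since 1 vowel.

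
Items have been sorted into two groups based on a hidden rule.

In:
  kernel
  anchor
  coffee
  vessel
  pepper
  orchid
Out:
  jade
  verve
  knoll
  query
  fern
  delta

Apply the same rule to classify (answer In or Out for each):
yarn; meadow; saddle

Out, In, In

Every 'In' example satisfies: length 6. None of the 'Out' examples do.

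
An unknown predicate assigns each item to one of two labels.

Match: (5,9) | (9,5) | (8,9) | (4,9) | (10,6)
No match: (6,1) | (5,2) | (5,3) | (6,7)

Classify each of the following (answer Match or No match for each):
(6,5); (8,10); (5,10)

No match, Match, Match

The distinguishing property — max ≥ 8 — holds for all the 'Match' cases and none of the 'No match' cases.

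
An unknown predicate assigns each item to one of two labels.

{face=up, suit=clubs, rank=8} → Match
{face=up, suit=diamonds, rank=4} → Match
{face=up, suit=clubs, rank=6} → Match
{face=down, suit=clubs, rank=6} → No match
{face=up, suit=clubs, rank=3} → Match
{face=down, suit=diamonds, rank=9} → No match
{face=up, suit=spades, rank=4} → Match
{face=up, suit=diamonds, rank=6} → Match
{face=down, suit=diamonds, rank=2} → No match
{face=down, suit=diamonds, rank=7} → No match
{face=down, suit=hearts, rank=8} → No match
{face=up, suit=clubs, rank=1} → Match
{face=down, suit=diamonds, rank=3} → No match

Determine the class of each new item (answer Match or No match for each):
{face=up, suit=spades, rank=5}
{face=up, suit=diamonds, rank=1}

Match, Match

The pattern is that an item is 'Match' exactly when: face is up.
{face=up, suit=spades, rank=5}: face is up, has this property → Match. {face=up, suit=diamonds, rank=1}: face is up, has this property → Match.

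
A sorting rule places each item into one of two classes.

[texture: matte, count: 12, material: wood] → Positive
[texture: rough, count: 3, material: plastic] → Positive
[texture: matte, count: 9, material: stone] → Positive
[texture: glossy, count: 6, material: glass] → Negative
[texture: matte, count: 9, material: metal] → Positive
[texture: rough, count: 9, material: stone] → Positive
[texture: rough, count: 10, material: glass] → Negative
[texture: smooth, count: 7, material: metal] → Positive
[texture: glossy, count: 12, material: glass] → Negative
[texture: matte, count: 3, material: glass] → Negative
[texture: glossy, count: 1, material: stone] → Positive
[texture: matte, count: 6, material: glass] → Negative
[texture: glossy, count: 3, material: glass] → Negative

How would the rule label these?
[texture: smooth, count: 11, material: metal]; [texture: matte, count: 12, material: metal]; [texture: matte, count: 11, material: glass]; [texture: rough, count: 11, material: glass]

Checking candidate rules against both groups, what survives is: material is not glass.
[texture: smooth, count: 11, material: metal] — material is metal, hence Positive. [texture: matte, count: 12, material: metal] — material is metal, hence Positive. [texture: matte, count: 11, material: glass] — material is glass, hence Negative. [texture: rough, count: 11, material: glass] — material is glass, hence Negative.

Positive, Positive, Negative, Negative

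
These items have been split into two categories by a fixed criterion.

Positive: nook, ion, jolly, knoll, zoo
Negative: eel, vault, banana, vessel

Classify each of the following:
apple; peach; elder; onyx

Negative, Negative, Negative, Positive

Every 'Positive' example satisfies: contains 'o'. None of the 'Negative' examples do.
apple — no 'o', hence Negative.
peach — no 'o', hence Negative.
elder — no 'o', hence Negative.
onyx — has 'o', hence Positive.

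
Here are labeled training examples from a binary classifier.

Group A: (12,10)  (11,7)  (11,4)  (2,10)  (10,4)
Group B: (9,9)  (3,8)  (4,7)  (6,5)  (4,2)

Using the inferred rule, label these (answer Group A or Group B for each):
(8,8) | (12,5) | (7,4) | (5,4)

Group B, Group A, Group B, Group B

The pattern is that an item is 'Group A' exactly when: max ≥ 10.
(8,8): max 8 — doesn't match, so Group B.
(12,5): max 12 — satisfies this, so Group A.
(7,4): max 7 — doesn't match, so Group B.
(5,4): max 5 — doesn't match, so Group B.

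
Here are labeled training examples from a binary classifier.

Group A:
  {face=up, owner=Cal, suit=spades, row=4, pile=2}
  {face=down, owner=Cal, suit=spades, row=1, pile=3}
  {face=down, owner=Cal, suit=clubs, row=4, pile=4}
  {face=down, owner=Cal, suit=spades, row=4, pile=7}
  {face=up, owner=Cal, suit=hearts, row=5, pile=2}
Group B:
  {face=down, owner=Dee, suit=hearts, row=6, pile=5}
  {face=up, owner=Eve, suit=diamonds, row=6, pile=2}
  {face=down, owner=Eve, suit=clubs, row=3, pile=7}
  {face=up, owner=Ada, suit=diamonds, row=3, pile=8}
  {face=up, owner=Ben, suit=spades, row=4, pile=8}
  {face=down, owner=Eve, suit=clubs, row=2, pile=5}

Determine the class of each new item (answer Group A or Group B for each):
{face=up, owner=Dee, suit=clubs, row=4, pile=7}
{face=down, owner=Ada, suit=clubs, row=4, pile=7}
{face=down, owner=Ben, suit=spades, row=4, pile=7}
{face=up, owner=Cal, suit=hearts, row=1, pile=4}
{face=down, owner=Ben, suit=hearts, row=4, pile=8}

Looking at the examples, the only property every 'Group A' case has and every 'Group B' case lacks is: owner is Cal.
{face=up, owner=Dee, suit=clubs, row=4, pile=7}: Group B (owner is Dee).
{face=down, owner=Ada, suit=clubs, row=4, pile=7}: Group B (owner is Ada).
{face=down, owner=Ben, suit=spades, row=4, pile=7}: Group B (owner is Ben).
{face=up, owner=Cal, suit=hearts, row=1, pile=4}: Group A (owner is Cal).
{face=down, owner=Ben, suit=hearts, row=4, pile=8}: Group B (owner is Ben).

Group B, Group B, Group B, Group A, Group B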